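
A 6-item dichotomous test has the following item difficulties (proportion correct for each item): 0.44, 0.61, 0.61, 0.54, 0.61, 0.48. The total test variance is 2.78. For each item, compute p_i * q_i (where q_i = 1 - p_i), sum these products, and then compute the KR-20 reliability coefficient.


For each item, compute p_i * q_i:
  Item 1: 0.44 * 0.56 = 0.2464
  Item 2: 0.61 * 0.39 = 0.2379
  Item 3: 0.61 * 0.39 = 0.2379
  Item 4: 0.54 * 0.46 = 0.2484
  Item 5: 0.61 * 0.39 = 0.2379
  Item 6: 0.48 * 0.52 = 0.2496
Sum(p_i * q_i) = 0.2464 + 0.2379 + 0.2379 + 0.2484 + 0.2379 + 0.2496 = 1.4581
KR-20 = (k/(k-1)) * (1 - Sum(p_i*q_i) / Var_total)
= (6/5) * (1 - 1.4581/2.78)
= 1.2 * 0.4755
KR-20 = 0.5706

0.5706


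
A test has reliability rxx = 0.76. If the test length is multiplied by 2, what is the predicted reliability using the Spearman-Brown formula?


r_new = (n * rxx) / (1 + (n-1) * rxx)
r_new = (2 * 0.76) / (1 + 1 * 0.76)
r_new = 1.52 / 1.76
r_new = 0.8636

0.8636


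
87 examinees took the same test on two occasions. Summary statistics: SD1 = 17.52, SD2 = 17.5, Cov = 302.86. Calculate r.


r = cov(X,Y) / (SD_X * SD_Y)
r = 302.86 / (17.52 * 17.5)
r = 302.86 / 306.6
r = 0.9878

0.9878


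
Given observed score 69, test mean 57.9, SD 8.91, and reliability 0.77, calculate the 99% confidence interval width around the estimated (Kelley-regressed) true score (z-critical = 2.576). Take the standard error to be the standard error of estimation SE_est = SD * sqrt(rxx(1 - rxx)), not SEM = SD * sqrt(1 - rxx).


True score estimate = 0.77*69 + 0.23*57.9 = 66.447
SE_est = SD * sqrt(rxx * (1 - rxx)) = 8.91 * sqrt(0.77 * 0.23) = 8.91 * sqrt(0.1771) = 3.749618
CI = T_est +/- z * SE_est, so width = 2 * z * SE_est = 2 * 2.576 * 3.749618
Width = 19.318

19.318


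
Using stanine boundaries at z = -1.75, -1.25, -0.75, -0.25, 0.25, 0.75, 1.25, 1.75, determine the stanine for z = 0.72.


Stanine boundaries: [-1.75, -1.25, -0.75, -0.25, 0.25, 0.75, 1.25, 1.75]
z = 0.72
Check each boundary:
  z >= -1.75 -> could be stanine 2
  z >= -1.25 -> could be stanine 3
  z >= -0.75 -> could be stanine 4
  z >= -0.25 -> could be stanine 5
  z >= 0.25 -> could be stanine 6
  z < 0.75
  z < 1.25
  z < 1.75
Highest qualifying boundary gives stanine = 6

6


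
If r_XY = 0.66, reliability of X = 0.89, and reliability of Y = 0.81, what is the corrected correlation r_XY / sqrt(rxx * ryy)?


r_corrected = rxy / sqrt(rxx * ryy)
= 0.66 / sqrt(0.89 * 0.81)
= 0.66 / sqrt(0.7209)
= 0.66 / 0.849058
r_corrected = 0.7773

0.7773


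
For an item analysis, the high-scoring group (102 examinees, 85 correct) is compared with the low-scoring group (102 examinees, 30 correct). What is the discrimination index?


p_upper = 85/102 = 0.8333
p_lower = 30/102 = 0.2941
D = 0.8333 - 0.2941 = 0.5392

0.5392


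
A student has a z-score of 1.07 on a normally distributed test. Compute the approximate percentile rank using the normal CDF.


CDF(z) = 0.5 * (1 + erf(z/sqrt(2)))
erf(0.7566) = 0.7154
CDF = 0.8577
Percentile rank = 0.8577 * 100 = 85.77

85.77


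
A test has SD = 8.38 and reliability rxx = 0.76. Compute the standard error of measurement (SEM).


SEM = SD * sqrt(1 - rxx)
SEM = 8.38 * sqrt(1 - 0.76)
SEM = 8.38 * sqrt(0.24) = 8.38 * 0.489898
SEM = 4.1053

4.1053


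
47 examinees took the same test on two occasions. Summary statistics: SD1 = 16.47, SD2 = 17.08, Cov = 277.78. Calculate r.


r = cov(X,Y) / (SD_X * SD_Y)
r = 277.78 / (16.47 * 17.08)
r = 277.78 / 281.3076
r = 0.9875

0.9875


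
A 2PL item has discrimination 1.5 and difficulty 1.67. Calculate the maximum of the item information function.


For 2PL, max info at theta = b = 1.67
I_max = a^2 / 4 = 1.5^2 / 4
= 2.25 / 4
I_max = 0.5625

0.5625


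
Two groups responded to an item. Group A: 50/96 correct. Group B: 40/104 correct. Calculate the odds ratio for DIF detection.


Odds_A = 50/46 = 1.087
Odds_B = 40/64 = 0.625
OR = Odds_A / Odds_B = 1.087 / 0.625
Exactly, OR = (50 * 64) / (46 * 40) = 3200 / 1840
OR = 1.7391

1.7391


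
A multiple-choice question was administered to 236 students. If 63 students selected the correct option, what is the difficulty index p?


Item difficulty p = number correct / total examinees
p = 63 / 236
p = 0.2669

0.2669


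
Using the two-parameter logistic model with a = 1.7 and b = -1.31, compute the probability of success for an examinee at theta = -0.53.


a*(theta - b) = 1.7 * (-0.53 - -1.31) = 1.326
exp(-1.326) = 0.2655
P = 1 / (1 + 0.2655)
P = 0.7902

0.7902


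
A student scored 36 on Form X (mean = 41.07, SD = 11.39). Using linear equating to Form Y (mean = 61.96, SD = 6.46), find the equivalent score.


slope = SD_Y / SD_X = 6.46 / 11.39 ~ 0.5672
intercept = mean_Y - slope * mean_X = 61.96 - (6.46 / 11.39) * 41.07 ~ 38.6666
Y = slope * X + intercept. To avoid rounding drift from the rounded slope/intercept, evaluate the equivalent form Y = mean_Y + SD_Y * (X - mean_X) / SD_X at full precision:
Y = 61.96 + 6.46 * (36 - 41.07) / 11.39
Y = 61.96 - 6.46 * 5.07 / 11.39
Y = 61.96 - 32.7522 / 11.39
Y = 61.96 - 2.8755
Y = 59.0845

59.0845


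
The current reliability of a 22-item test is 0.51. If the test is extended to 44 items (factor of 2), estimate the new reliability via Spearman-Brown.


r_new = (n * rxx) / (1 + (n-1) * rxx)
r_new = (2 * 0.51) / (1 + 1 * 0.51)
r_new = 1.02 / 1.51
r_new = 0.6755

0.6755


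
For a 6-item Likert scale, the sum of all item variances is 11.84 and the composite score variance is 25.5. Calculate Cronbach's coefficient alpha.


alpha = (k/(k-1)) * (1 - sum(si^2)/s_total^2)
= (6/5) * (1 - 11.84/25.5)
alpha = 0.6428

0.6428


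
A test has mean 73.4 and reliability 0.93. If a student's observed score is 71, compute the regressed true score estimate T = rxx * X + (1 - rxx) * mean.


T_est = rxx * X + (1 - rxx) * mean
T_est = 0.93 * 71 + 0.07 * 73.4
T_est = 66.03 + 5.138
T_est = 71.168

71.168


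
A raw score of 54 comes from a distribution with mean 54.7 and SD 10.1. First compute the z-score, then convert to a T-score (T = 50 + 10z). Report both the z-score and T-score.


z = (X - mean) / SD = (54 - 54.7) / 10.1
z = -0.7 / 10.1
z = -0.0693
T-score = T = 50 + 10z
Carry z at full precision (z = -0.7 / 10.1) into the conversion:
T-score = 50 + 10 * (-0.7 / 10.1) = 50 + -7 / 10.1
T-score = 50 + -0.6931
T-score = 49.3069

49.3069


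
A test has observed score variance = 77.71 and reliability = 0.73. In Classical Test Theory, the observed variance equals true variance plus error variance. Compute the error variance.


var_true = rxx * var_obs = 0.73 * 77.71 = 56.7283
var_error = var_obs - var_true
var_error = 77.71 - 56.7283
var_error = 20.9817

20.9817


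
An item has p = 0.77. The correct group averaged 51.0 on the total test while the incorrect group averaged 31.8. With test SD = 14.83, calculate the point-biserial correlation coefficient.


q = 1 - p = 0.23
rpb = ((M1 - M0) / SD) * sqrt(p * q)
rpb = ((51.0 - 31.8) / 14.83) * sqrt(0.77 * 0.23)
rpb = 0.5448

0.5448


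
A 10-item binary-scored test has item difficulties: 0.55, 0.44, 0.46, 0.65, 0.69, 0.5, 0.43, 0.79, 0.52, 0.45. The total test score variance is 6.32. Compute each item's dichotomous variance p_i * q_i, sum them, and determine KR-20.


For each item, compute p_i * q_i:
  Item 1: 0.55 * 0.45 = 0.2475
  Item 2: 0.44 * 0.56 = 0.2464
  Item 3: 0.46 * 0.54 = 0.2484
  Item 4: 0.65 * 0.35 = 0.2275
  Item 5: 0.69 * 0.31 = 0.2139
  Item 6: 0.5 * 0.5 = 0.25
  Item 7: 0.43 * 0.57 = 0.2451
  Item 8: 0.79 * 0.21 = 0.1659
  Item 9: 0.52 * 0.48 = 0.2496
  Item 10: 0.45 * 0.55 = 0.2475
Sum(p_i * q_i) = 0.2475 + 0.2464 + 0.2484 + 0.2275 + 0.2139 + 0.25 + 0.2451 + 0.1659 + 0.2496 + 0.2475 = 2.3418
KR-20 = (k/(k-1)) * (1 - Sum(p_i*q_i) / Var_total)
= (10/9) * (1 - 2.3418/6.32)
= 1.1111 * 0.6295
KR-20 = 0.6994

0.6994


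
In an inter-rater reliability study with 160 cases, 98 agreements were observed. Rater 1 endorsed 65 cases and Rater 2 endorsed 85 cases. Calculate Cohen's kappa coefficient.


P_o = 98/160 = 0.6125
P_e = (65*85 + 95*75) / 25600 = 0.494141
kappa = (P_o - P_e) / (1 - P_e)
kappa = (0.6125 - 0.494141) / (1 - 0.494141)
kappa = 0.234

0.234


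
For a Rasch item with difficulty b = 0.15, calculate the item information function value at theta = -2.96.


P = 1/(1+exp(-(-2.96-0.15))) = 0.0427
I = P*(1-P) = 0.0427 * 0.9573
I = 0.0409

0.0409


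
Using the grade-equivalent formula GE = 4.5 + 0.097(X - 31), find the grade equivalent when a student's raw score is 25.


raw - median = 25 - 31 = -6
slope * diff = 0.097 * -6 = -0.582
GE = 4.5 + -0.582
GE = 3.918

3.918


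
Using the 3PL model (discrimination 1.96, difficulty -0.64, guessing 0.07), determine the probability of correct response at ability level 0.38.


logit = 1.96*(0.38 - -0.64) = 1.9992
P* = 1/(1 + exp(-1.9992)) = 0.8807
P = 0.07 + (1 - 0.07) * 0.8807
P = 0.8891

0.8891


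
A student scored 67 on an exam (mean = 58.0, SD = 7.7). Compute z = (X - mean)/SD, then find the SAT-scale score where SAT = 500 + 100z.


z = (X - mean) / SD = (67 - 58.0) / 7.7
z = 9.0 / 7.7
z = 1.1688
SAT-scale = SAT = 500 + 100z
Carry z at full precision (z = 9.0 / 7.7) into the conversion:
SAT-scale = 500 + 100 * (9.0 / 7.7) = 500 + 900 / 7.7
SAT-scale = 500 + 116.8831
SAT-scale = 616.8831

616.8831


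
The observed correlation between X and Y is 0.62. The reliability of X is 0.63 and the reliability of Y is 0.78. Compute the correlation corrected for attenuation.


r_corrected = rxy / sqrt(rxx * ryy)
= 0.62 / sqrt(0.63 * 0.78)
= 0.62 / sqrt(0.4914)
= 0.62 / 0.700999
r_corrected = 0.8845

0.8845


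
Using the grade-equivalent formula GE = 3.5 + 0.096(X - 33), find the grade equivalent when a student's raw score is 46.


raw - median = 46 - 33 = 13
slope * diff = 0.096 * 13 = 1.248
GE = 3.5 + 1.248
GE = 4.748

4.748


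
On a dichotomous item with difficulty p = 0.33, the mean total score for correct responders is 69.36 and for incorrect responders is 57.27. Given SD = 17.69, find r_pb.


q = 1 - p = 0.67
rpb = ((M1 - M0) / SD) * sqrt(p * q)
rpb = ((69.36 - 57.27) / 17.69) * sqrt(0.33 * 0.67)
rpb = 0.3214

0.3214


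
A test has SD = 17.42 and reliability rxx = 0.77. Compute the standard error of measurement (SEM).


SEM = SD * sqrt(1 - rxx)
SEM = 17.42 * sqrt(1 - 0.77)
SEM = 17.42 * sqrt(0.23) = 17.42 * 0.479583
SEM = 8.3543

8.3543


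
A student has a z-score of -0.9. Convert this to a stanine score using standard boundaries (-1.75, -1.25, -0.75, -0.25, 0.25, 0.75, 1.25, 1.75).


Stanine boundaries: [-1.75, -1.25, -0.75, -0.25, 0.25, 0.75, 1.25, 1.75]
z = -0.9
Check each boundary:
  z >= -1.75 -> could be stanine 2
  z >= -1.25 -> could be stanine 3
  z < -0.75
  z < -0.25
  z < 0.25
  z < 0.75
  z < 1.25
  z < 1.75
Highest qualifying boundary gives stanine = 3

3


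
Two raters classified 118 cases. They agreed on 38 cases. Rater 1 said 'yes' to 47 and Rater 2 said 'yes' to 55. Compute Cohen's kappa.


P_o = 38/118 = 0.322034
P_e = (47*55 + 71*63) / 13924 = 0.506895
kappa = (P_o - P_e) / (1 - P_e)
kappa = (0.322034 - 0.506895) / (1 - 0.506895)
kappa = -0.3749

-0.3749


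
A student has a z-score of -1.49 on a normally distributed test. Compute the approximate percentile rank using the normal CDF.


CDF(z) = 0.5 * (1 + erf(z/sqrt(2)))
erf(-1.0536) = -0.8638
CDF = 0.0681
Percentile rank = 0.0681 * 100 = 6.81

6.81


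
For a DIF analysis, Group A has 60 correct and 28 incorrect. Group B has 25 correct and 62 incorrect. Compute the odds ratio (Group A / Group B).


Odds_A = 60/28 = 2.1429
Odds_B = 25/62 = 0.4032
OR = Odds_A / Odds_B = 2.1429 / 0.4032
Exactly, OR = (60 * 62) / (28 * 25) = 3720 / 700
OR = 5.3143

5.3143


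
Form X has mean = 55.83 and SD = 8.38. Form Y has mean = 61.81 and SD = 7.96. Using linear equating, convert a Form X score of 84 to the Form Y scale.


slope = SD_Y / SD_X = 7.96 / 8.38 ~ 0.9499
intercept = mean_Y - slope * mean_X = 61.81 - (7.96 / 8.38) * 55.83 ~ 8.7782
Y = slope * X + intercept. To avoid rounding drift from the rounded slope/intercept, evaluate the equivalent form Y = mean_Y + SD_Y * (X - mean_X) / SD_X at full precision:
Y = 61.81 + 7.96 * (84 - 55.83) / 8.38
Y = 61.81 + 7.96 * 28.17 / 8.38
Y = 61.81 + 224.2332 / 8.38
Y = 61.81 + 26.7581
Y = 88.5681

88.5681


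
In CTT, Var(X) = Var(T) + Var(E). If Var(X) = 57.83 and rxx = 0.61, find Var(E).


var_true = rxx * var_obs = 0.61 * 57.83 = 35.2763
var_error = var_obs - var_true
var_error = 57.83 - 35.2763
var_error = 22.5537

22.5537


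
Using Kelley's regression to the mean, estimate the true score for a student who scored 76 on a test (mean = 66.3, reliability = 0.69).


T_est = rxx * X + (1 - rxx) * mean
T_est = 0.69 * 76 + 0.31 * 66.3
T_est = 52.44 + 20.553
T_est = 72.993

72.993


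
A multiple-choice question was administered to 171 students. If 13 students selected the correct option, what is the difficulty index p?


Item difficulty p = number correct / total examinees
p = 13 / 171
p = 0.076

0.076


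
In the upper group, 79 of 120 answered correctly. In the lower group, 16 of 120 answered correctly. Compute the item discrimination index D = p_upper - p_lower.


p_upper = 79/120 = 0.6583
p_lower = 16/120 = 0.1333
D = 0.6583 - 0.1333 = 0.525

0.525


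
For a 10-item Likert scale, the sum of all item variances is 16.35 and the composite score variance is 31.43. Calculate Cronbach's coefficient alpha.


alpha = (k/(k-1)) * (1 - sum(si^2)/s_total^2)
= (10/9) * (1 - 16.35/31.43)
alpha = 0.5331

0.5331


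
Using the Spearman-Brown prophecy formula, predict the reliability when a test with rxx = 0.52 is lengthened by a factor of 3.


r_new = (n * rxx) / (1 + (n-1) * rxx)
r_new = (3 * 0.52) / (1 + 2 * 0.52)
r_new = 1.56 / 2.04
r_new = 0.7647

0.7647


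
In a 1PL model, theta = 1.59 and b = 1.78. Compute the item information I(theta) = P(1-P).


P = 1/(1+exp(-(1.59-1.78))) = 0.4526
I = P*(1-P) = 0.4526 * 0.5474
I = 0.2478

0.2478


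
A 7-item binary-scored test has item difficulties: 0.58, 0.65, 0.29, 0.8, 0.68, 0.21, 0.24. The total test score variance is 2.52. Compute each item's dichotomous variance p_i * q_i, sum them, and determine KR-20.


For each item, compute p_i * q_i:
  Item 1: 0.58 * 0.42 = 0.2436
  Item 2: 0.65 * 0.35 = 0.2275
  Item 3: 0.29 * 0.71 = 0.2059
  Item 4: 0.8 * 0.2 = 0.16
  Item 5: 0.68 * 0.32 = 0.2176
  Item 6: 0.21 * 0.79 = 0.1659
  Item 7: 0.24 * 0.76 = 0.1824
Sum(p_i * q_i) = 0.2436 + 0.2275 + 0.2059 + 0.16 + 0.2176 + 0.1659 + 0.1824 = 1.4029
KR-20 = (k/(k-1)) * (1 - Sum(p_i*q_i) / Var_total)
= (7/6) * (1 - 1.4029/2.52)
= 1.1667 * 0.4433
KR-20 = 0.5172

0.5172


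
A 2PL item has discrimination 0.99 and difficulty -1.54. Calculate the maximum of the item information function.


For 2PL, max info at theta = b = -1.54
I_max = a^2 / 4 = 0.99^2 / 4
= 0.9801 / 4
I_max = 0.245

0.245


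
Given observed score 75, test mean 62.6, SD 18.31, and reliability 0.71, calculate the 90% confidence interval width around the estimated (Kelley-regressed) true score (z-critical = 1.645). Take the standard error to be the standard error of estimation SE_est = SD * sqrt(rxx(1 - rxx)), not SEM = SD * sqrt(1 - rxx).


True score estimate = 0.71*75 + 0.29*62.6 = 71.404
SE_est = SD * sqrt(rxx * (1 - rxx)) = 18.31 * sqrt(0.71 * 0.29) = 18.31 * sqrt(0.2059) = 8.308383
CI = T_est +/- z * SE_est, so width = 2 * z * SE_est = 2 * 1.645 * 8.308383
Width = 27.3346

27.3346


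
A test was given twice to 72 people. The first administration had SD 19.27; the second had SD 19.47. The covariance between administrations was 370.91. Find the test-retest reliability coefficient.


r = cov(X,Y) / (SD_X * SD_Y)
r = 370.91 / (19.27 * 19.47)
r = 370.91 / 375.1869
r = 0.9886

0.9886


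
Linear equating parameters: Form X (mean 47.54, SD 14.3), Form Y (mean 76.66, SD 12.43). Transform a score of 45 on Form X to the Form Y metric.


slope = SD_Y / SD_X = 12.43 / 14.3 ~ 0.8692
intercept = mean_Y - slope * mean_X = 76.66 - (12.43 / 14.3) * 47.54 ~ 35.3368
Y = slope * X + intercept. To avoid rounding drift from the rounded slope/intercept, evaluate the equivalent form Y = mean_Y + SD_Y * (X - mean_X) / SD_X at full precision:
Y = 76.66 + 12.43 * (45 - 47.54) / 14.3
Y = 76.66 - 12.43 * 2.54 / 14.3
Y = 76.66 - 31.5722 / 14.3
Y = 76.66 - 2.2078
Y = 74.4522

74.4522


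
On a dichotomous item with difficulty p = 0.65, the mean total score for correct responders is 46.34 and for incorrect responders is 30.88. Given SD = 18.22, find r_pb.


q = 1 - p = 0.35
rpb = ((M1 - M0) / SD) * sqrt(p * q)
rpb = ((46.34 - 30.88) / 18.22) * sqrt(0.65 * 0.35)
rpb = 0.4047

0.4047


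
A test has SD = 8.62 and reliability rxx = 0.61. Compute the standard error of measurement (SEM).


SEM = SD * sqrt(1 - rxx)
SEM = 8.62 * sqrt(1 - 0.61)
SEM = 8.62 * sqrt(0.39) = 8.62 * 0.6245
SEM = 5.3832

5.3832


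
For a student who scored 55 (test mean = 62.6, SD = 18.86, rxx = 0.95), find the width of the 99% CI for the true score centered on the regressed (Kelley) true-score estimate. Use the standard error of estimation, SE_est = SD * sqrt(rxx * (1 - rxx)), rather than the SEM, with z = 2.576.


True score estimate = 0.95*55 + 0.05*62.6 = 55.38
SE_est = SD * sqrt(rxx * (1 - rxx)) = 18.86 * sqrt(0.95 * 0.05) = 18.86 * sqrt(0.0475) = 4.110442
CI = T_est +/- z * SE_est, so width = 2 * z * SE_est = 2 * 2.576 * 4.110442
Width = 21.177

21.177


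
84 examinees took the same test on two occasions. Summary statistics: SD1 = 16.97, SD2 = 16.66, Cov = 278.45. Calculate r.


r = cov(X,Y) / (SD_X * SD_Y)
r = 278.45 / (16.97 * 16.66)
r = 278.45 / 282.7202
r = 0.9849

0.9849


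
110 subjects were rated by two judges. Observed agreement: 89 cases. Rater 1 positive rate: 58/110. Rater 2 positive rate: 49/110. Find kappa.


P_o = 89/110 = 0.809091
P_e = (58*49 + 52*61) / 12100 = 0.497025
kappa = (P_o - P_e) / (1 - P_e)
kappa = (0.809091 - 0.497025) / (1 - 0.497025)
kappa = 0.6204

0.6204


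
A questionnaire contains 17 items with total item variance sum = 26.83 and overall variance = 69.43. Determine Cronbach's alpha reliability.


alpha = (k/(k-1)) * (1 - sum(si^2)/s_total^2)
= (17/16) * (1 - 26.83/69.43)
alpha = 0.6519

0.6519


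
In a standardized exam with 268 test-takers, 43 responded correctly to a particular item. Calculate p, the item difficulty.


Item difficulty p = number correct / total examinees
p = 43 / 268
p = 0.1604

0.1604


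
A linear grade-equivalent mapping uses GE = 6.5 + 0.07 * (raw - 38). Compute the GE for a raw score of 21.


raw - median = 21 - 38 = -17
slope * diff = 0.07 * -17 = -1.19
GE = 6.5 + -1.19
GE = 5.31

5.31


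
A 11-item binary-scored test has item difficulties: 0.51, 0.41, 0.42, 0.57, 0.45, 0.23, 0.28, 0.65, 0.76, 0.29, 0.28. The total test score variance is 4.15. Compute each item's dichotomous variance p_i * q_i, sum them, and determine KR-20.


For each item, compute p_i * q_i:
  Item 1: 0.51 * 0.49 = 0.2499
  Item 2: 0.41 * 0.59 = 0.2419
  Item 3: 0.42 * 0.58 = 0.2436
  Item 4: 0.57 * 0.43 = 0.2451
  Item 5: 0.45 * 0.55 = 0.2475
  Item 6: 0.23 * 0.77 = 0.1771
  Item 7: 0.28 * 0.72 = 0.2016
  Item 8: 0.65 * 0.35 = 0.2275
  Item 9: 0.76 * 0.24 = 0.1824
  Item 10: 0.29 * 0.71 = 0.2059
  Item 11: 0.28 * 0.72 = 0.2016
Sum(p_i * q_i) = 0.2499 + 0.2419 + 0.2436 + 0.2451 + 0.2475 + 0.1771 + 0.2016 + 0.2275 + 0.1824 + 0.2059 + 0.2016 = 2.4241
KR-20 = (k/(k-1)) * (1 - Sum(p_i*q_i) / Var_total)
= (11/10) * (1 - 2.4241/4.15)
= 1.1 * 0.4159
KR-20 = 0.4575

0.4575


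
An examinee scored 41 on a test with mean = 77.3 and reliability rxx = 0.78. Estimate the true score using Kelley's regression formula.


T_est = rxx * X + (1 - rxx) * mean
T_est = 0.78 * 41 + 0.22 * 77.3
T_est = 31.98 + 17.006
T_est = 48.986

48.986


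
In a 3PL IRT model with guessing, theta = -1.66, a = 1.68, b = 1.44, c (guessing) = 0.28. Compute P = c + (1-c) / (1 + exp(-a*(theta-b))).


logit = 1.68*(-1.66 - 1.44) = -5.208
P* = 1/(1 + exp(--5.208)) = 0.0054
P = 0.28 + (1 - 0.28) * 0.0054
P = 0.2839

0.2839


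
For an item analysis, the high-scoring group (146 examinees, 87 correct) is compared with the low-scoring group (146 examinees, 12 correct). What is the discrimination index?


p_upper = 87/146 = 0.5959
p_lower = 12/146 = 0.0822
D = 0.5959 - 0.0822 = 0.5137

0.5137


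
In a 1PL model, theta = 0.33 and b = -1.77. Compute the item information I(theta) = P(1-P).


P = 1/(1+exp(-(0.33--1.77))) = 0.8909
I = P*(1-P) = 0.8909 * 0.1091
I = 0.0972

0.0972


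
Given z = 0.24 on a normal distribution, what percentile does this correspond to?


CDF(z) = 0.5 * (1 + erf(z/sqrt(2)))
erf(0.1697) = 0.1897
CDF = 0.5948
Percentile rank = 0.5948 * 100 = 59.48

59.48


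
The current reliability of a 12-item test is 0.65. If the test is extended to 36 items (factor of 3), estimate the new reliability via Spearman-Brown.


r_new = (n * rxx) / (1 + (n-1) * rxx)
r_new = (3 * 0.65) / (1 + 2 * 0.65)
r_new = 1.95 / 2.3
r_new = 0.8478

0.8478


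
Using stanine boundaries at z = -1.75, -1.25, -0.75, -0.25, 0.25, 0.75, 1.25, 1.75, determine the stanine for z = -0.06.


Stanine boundaries: [-1.75, -1.25, -0.75, -0.25, 0.25, 0.75, 1.25, 1.75]
z = -0.06
Check each boundary:
  z >= -1.75 -> could be stanine 2
  z >= -1.25 -> could be stanine 3
  z >= -0.75 -> could be stanine 4
  z >= -0.25 -> could be stanine 5
  z < 0.25
  z < 0.75
  z < 1.25
  z < 1.75
Highest qualifying boundary gives stanine = 5

5


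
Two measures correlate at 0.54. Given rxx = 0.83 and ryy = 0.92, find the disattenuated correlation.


r_corrected = rxy / sqrt(rxx * ryy)
= 0.54 / sqrt(0.83 * 0.92)
= 0.54 / sqrt(0.7636)
= 0.54 / 0.873842
r_corrected = 0.618

0.618


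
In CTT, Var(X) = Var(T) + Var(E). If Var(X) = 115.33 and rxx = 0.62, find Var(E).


var_true = rxx * var_obs = 0.62 * 115.33 = 71.5046
var_error = var_obs - var_true
var_error = 115.33 - 71.5046
var_error = 43.8254

43.8254


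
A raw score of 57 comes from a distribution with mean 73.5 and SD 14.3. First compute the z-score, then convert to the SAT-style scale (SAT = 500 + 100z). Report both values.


z = (X - mean) / SD = (57 - 73.5) / 14.3
z = -16.5 / 14.3
z = -1.1538
SAT-scale = SAT = 500 + 100z
Carry z at full precision (z = -16.5 / 14.3) into the conversion:
SAT-scale = 500 + 100 * (-16.5 / 14.3) = 500 + -1650 / 14.3
SAT-scale = 500 + -115.3846
SAT-scale = 384.6154

384.6154


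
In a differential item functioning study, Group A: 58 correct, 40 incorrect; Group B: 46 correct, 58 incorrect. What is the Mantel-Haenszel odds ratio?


Odds_A = 58/40 = 1.45
Odds_B = 46/58 = 0.7931
OR = Odds_A / Odds_B = 1.45 / 0.7931
Exactly, OR = (58 * 58) / (40 * 46) = 3364 / 1840
OR = 1.8283

1.8283


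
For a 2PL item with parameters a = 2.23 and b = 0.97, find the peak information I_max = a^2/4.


For 2PL, max info at theta = b = 0.97
I_max = a^2 / 4 = 2.23^2 / 4
= 4.9729 / 4
I_max = 1.2432

1.2432


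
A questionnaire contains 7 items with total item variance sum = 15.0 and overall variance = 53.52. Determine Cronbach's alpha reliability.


alpha = (k/(k-1)) * (1 - sum(si^2)/s_total^2)
= (7/6) * (1 - 15.0/53.52)
alpha = 0.8397

0.8397


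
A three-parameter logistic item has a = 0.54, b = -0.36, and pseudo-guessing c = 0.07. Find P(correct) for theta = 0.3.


logit = 0.54*(0.3 - -0.36) = 0.3564
P* = 1/(1 + exp(-0.3564)) = 0.5882
P = 0.07 + (1 - 0.07) * 0.5882
P = 0.617

0.617


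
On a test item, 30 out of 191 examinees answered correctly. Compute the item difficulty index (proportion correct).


Item difficulty p = number correct / total examinees
p = 30 / 191
p = 0.1571

0.1571


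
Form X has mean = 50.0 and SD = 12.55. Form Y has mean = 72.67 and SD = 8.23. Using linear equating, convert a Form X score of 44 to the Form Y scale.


slope = SD_Y / SD_X = 8.23 / 12.55 ~ 0.6558
intercept = mean_Y - slope * mean_X = 72.67 - (8.23 / 12.55) * 50.0 ~ 39.8812
Y = slope * X + intercept. To avoid rounding drift from the rounded slope/intercept, evaluate the equivalent form Y = mean_Y + SD_Y * (X - mean_X) / SD_X at full precision:
Y = 72.67 + 8.23 * (44 - 50.0) / 12.55
Y = 72.67 - 8.23 * 6.0 / 12.55
Y = 72.67 - 49.38 / 12.55
Y = 72.67 - 3.9347
Y = 68.7353

68.7353


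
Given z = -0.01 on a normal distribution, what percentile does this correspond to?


CDF(z) = 0.5 * (1 + erf(z/sqrt(2)))
erf(-0.0071) = -0.008
CDF = 0.496
Percentile rank = 0.496 * 100 = 49.6

49.6


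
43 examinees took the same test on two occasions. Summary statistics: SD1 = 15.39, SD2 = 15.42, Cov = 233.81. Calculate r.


r = cov(X,Y) / (SD_X * SD_Y)
r = 233.81 / (15.39 * 15.42)
r = 233.81 / 237.3138
r = 0.9852

0.9852


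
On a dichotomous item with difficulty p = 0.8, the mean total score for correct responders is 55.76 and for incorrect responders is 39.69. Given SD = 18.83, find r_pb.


q = 1 - p = 0.2
rpb = ((M1 - M0) / SD) * sqrt(p * q)
rpb = ((55.76 - 39.69) / 18.83) * sqrt(0.8 * 0.2)
rpb = 0.3414

0.3414


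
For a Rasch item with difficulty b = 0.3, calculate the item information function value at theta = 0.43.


P = 1/(1+exp(-(0.43-0.3))) = 0.5325
I = P*(1-P) = 0.5325 * 0.4675
I = 0.2489

0.2489


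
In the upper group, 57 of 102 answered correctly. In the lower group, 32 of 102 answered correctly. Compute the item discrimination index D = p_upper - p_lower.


p_upper = 57/102 = 0.5588
p_lower = 32/102 = 0.3137
D = 0.5588 - 0.3137 = 0.2451

0.2451


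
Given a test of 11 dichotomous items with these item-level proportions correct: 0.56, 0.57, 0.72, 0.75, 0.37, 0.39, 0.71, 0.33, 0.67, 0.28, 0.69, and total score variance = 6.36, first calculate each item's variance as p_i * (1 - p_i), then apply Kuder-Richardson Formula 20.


For each item, compute p_i * q_i:
  Item 1: 0.56 * 0.44 = 0.2464
  Item 2: 0.57 * 0.43 = 0.2451
  Item 3: 0.72 * 0.28 = 0.2016
  Item 4: 0.75 * 0.25 = 0.1875
  Item 5: 0.37 * 0.63 = 0.2331
  Item 6: 0.39 * 0.61 = 0.2379
  Item 7: 0.71 * 0.29 = 0.2059
  Item 8: 0.33 * 0.67 = 0.2211
  Item 9: 0.67 * 0.33 = 0.2211
  Item 10: 0.28 * 0.72 = 0.2016
  Item 11: 0.69 * 0.31 = 0.2139
Sum(p_i * q_i) = 0.2464 + 0.2451 + 0.2016 + 0.1875 + 0.2331 + 0.2379 + 0.2059 + 0.2211 + 0.2211 + 0.2016 + 0.2139 = 2.4152
KR-20 = (k/(k-1)) * (1 - Sum(p_i*q_i) / Var_total)
= (11/10) * (1 - 2.4152/6.36)
= 1.1 * 0.6203
KR-20 = 0.6823

0.6823


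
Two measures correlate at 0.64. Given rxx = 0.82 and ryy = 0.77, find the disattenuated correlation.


r_corrected = rxy / sqrt(rxx * ryy)
= 0.64 / sqrt(0.82 * 0.77)
= 0.64 / sqrt(0.6314)
= 0.64 / 0.794607
r_corrected = 0.8054

0.8054


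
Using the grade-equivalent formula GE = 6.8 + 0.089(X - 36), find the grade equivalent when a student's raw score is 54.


raw - median = 54 - 36 = 18
slope * diff = 0.089 * 18 = 1.602
GE = 6.8 + 1.602
GE = 8.402

8.402


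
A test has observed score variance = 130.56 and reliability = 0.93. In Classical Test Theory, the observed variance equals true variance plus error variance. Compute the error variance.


var_true = rxx * var_obs = 0.93 * 130.56 = 121.4208
var_error = var_obs - var_true
var_error = 130.56 - 121.4208
var_error = 9.1392

9.1392


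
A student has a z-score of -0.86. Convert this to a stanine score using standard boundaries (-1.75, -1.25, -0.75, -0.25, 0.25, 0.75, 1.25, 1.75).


Stanine boundaries: [-1.75, -1.25, -0.75, -0.25, 0.25, 0.75, 1.25, 1.75]
z = -0.86
Check each boundary:
  z >= -1.75 -> could be stanine 2
  z >= -1.25 -> could be stanine 3
  z < -0.75
  z < -0.25
  z < 0.25
  z < 0.75
  z < 1.25
  z < 1.75
Highest qualifying boundary gives stanine = 3

3


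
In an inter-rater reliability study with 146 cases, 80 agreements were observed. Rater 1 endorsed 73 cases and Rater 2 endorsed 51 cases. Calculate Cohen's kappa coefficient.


P_o = 80/146 = 0.547945
P_e = (73*51 + 73*95) / 21316 = 0.5
kappa = (P_o - P_e) / (1 - P_e)
kappa = (0.547945 - 0.5) / (1 - 0.5)
kappa = 0.0959

0.0959


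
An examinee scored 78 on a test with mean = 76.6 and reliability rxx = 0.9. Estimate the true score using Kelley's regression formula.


T_est = rxx * X + (1 - rxx) * mean
T_est = 0.9 * 78 + 0.1 * 76.6
T_est = 70.2 + 7.66
T_est = 77.86

77.86


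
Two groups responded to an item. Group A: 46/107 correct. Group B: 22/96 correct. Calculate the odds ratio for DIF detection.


Odds_A = 46/61 = 0.7541
Odds_B = 22/74 = 0.2973
OR = Odds_A / Odds_B = 0.7541 / 0.2973
Exactly, OR = (46 * 74) / (61 * 22) = 3404 / 1342
OR = 2.5365

2.5365


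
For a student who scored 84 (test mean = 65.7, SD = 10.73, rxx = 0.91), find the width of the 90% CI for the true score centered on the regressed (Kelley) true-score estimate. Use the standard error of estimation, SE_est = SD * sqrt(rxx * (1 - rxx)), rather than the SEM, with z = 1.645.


True score estimate = 0.91*84 + 0.09*65.7 = 82.353
SE_est = SD * sqrt(rxx * (1 - rxx)) = 10.73 * sqrt(0.91 * 0.09) = 10.73 * sqrt(0.0819) = 3.07073
CI = T_est +/- z * SE_est, so width = 2 * z * SE_est = 2 * 1.645 * 3.07073
Width = 10.1027

10.1027


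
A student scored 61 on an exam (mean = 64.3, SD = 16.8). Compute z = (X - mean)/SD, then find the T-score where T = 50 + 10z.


z = (X - mean) / SD = (61 - 64.3) / 16.8
z = -3.3 / 16.8
z = -0.1964
T-score = T = 50 + 10z
Carry z at full precision (z = -3.3 / 16.8) into the conversion:
T-score = 50 + 10 * (-3.3 / 16.8) = 50 + -33 / 16.8
T-score = 50 + -1.9643
T-score = 48.0357

48.0357


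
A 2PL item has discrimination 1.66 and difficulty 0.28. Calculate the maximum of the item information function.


For 2PL, max info at theta = b = 0.28
I_max = a^2 / 4 = 1.66^2 / 4
= 2.7556 / 4
I_max = 0.6889

0.6889


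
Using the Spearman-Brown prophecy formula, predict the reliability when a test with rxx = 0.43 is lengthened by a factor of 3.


r_new = (n * rxx) / (1 + (n-1) * rxx)
r_new = (3 * 0.43) / (1 + 2 * 0.43)
r_new = 1.29 / 1.86
r_new = 0.6935

0.6935


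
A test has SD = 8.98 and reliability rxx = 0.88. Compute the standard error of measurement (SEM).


SEM = SD * sqrt(1 - rxx)
SEM = 8.98 * sqrt(1 - 0.88)
SEM = 8.98 * sqrt(0.12) = 8.98 * 0.34641
SEM = 3.1108

3.1108


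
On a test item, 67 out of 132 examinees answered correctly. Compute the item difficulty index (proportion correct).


Item difficulty p = number correct / total examinees
p = 67 / 132
p = 0.5076

0.5076


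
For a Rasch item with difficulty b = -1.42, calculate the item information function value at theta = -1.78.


P = 1/(1+exp(-(-1.78--1.42))) = 0.411
I = P*(1-P) = 0.411 * 0.589
I = 0.2421

0.2421


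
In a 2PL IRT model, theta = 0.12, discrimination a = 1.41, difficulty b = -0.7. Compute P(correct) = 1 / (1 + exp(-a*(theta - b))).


a*(theta - b) = 1.41 * (0.12 - -0.7) = 1.1562
exp(-1.1562) = 0.3147
P = 1 / (1 + 0.3147)
P = 0.7606

0.7606


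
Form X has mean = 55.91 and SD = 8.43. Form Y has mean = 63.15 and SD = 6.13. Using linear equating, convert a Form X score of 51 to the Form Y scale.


slope = SD_Y / SD_X = 6.13 / 8.43 ~ 0.7272
intercept = mean_Y - slope * mean_X = 63.15 - (6.13 / 8.43) * 55.91 ~ 22.4942
Y = slope * X + intercept. To avoid rounding drift from the rounded slope/intercept, evaluate the equivalent form Y = mean_Y + SD_Y * (X - mean_X) / SD_X at full precision:
Y = 63.15 + 6.13 * (51 - 55.91) / 8.43
Y = 63.15 - 6.13 * 4.91 / 8.43
Y = 63.15 - 30.0983 / 8.43
Y = 63.15 - 3.5704
Y = 59.5796

59.5796


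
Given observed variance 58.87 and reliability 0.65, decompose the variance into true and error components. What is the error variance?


var_true = rxx * var_obs = 0.65 * 58.87 = 38.2655
var_error = var_obs - var_true
var_error = 58.87 - 38.2655
var_error = 20.6045

20.6045


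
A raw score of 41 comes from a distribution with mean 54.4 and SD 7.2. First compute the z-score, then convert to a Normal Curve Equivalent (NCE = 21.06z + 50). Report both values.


z = (X - mean) / SD = (41 - 54.4) / 7.2
z = -13.4 / 7.2
z = -1.8611
NCE = NCE = 21.06z + 50
Carry z at full precision (z = -13.4 / 7.2) into the conversion:
NCE = 21.06 * (-13.4 / 7.2) + 50 = -282.204 / 7.2 + 50
NCE = -39.195 + 50
NCE = 10.805

10.805


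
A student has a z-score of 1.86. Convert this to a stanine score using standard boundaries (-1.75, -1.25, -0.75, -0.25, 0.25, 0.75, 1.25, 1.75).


Stanine boundaries: [-1.75, -1.25, -0.75, -0.25, 0.25, 0.75, 1.25, 1.75]
z = 1.86
Check each boundary:
  z >= -1.75 -> could be stanine 2
  z >= -1.25 -> could be stanine 3
  z >= -0.75 -> could be stanine 4
  z >= -0.25 -> could be stanine 5
  z >= 0.25 -> could be stanine 6
  z >= 0.75 -> could be stanine 7
  z >= 1.25 -> could be stanine 8
  z >= 1.75 -> could be stanine 9
Highest qualifying boundary gives stanine = 9

9


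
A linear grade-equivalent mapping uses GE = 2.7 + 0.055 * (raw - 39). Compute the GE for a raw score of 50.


raw - median = 50 - 39 = 11
slope * diff = 0.055 * 11 = 0.605
GE = 2.7 + 0.605
GE = 3.305

3.305


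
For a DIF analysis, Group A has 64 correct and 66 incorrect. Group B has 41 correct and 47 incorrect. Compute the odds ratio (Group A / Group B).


Odds_A = 64/66 = 0.9697
Odds_B = 41/47 = 0.8723
OR = Odds_A / Odds_B = 0.9697 / 0.8723
Exactly, OR = (64 * 47) / (66 * 41) = 3008 / 2706
OR = 1.1116

1.1116


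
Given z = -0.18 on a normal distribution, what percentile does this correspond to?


CDF(z) = 0.5 * (1 + erf(z/sqrt(2)))
erf(-0.1273) = -0.1428
CDF = 0.4286
Percentile rank = 0.4286 * 100 = 42.86

42.86


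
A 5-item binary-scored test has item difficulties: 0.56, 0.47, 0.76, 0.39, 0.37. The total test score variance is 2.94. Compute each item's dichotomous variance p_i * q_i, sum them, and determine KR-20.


For each item, compute p_i * q_i:
  Item 1: 0.56 * 0.44 = 0.2464
  Item 2: 0.47 * 0.53 = 0.2491
  Item 3: 0.76 * 0.24 = 0.1824
  Item 4: 0.39 * 0.61 = 0.2379
  Item 5: 0.37 * 0.63 = 0.2331
Sum(p_i * q_i) = 0.2464 + 0.2491 + 0.1824 + 0.2379 + 0.2331 = 1.1489
KR-20 = (k/(k-1)) * (1 - Sum(p_i*q_i) / Var_total)
= (5/4) * (1 - 1.1489/2.94)
= 1.25 * 0.6092
KR-20 = 0.7615

0.7615


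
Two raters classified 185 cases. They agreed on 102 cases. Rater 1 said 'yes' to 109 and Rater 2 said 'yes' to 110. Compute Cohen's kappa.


P_o = 102/185 = 0.551351
P_e = (109*110 + 76*75) / 34225 = 0.516874
kappa = (P_o - P_e) / (1 - P_e)
kappa = (0.551351 - 0.516874) / (1 - 0.516874)
kappa = 0.0714

0.0714


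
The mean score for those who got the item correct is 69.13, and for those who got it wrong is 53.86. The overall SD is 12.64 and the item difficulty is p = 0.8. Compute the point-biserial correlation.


q = 1 - p = 0.2
rpb = ((M1 - M0) / SD) * sqrt(p * q)
rpb = ((69.13 - 53.86) / 12.64) * sqrt(0.8 * 0.2)
rpb = 0.4832

0.4832


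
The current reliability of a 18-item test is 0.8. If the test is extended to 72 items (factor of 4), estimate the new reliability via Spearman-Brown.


r_new = (n * rxx) / (1 + (n-1) * rxx)
r_new = (4 * 0.8) / (1 + 3 * 0.8)
r_new = 3.2 / 3.4
r_new = 0.9412

0.9412


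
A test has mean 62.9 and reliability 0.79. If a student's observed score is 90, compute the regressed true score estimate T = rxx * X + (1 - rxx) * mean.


T_est = rxx * X + (1 - rxx) * mean
T_est = 0.79 * 90 + 0.21 * 62.9
T_est = 71.1 + 13.209
T_est = 84.309

84.309


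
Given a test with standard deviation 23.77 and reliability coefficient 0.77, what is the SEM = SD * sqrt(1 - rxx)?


SEM = SD * sqrt(1 - rxx)
SEM = 23.77 * sqrt(1 - 0.77)
SEM = 23.77 * sqrt(0.23) = 23.77 * 0.479583
SEM = 11.3997

11.3997


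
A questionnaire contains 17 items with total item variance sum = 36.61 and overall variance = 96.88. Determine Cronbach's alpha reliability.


alpha = (k/(k-1)) * (1 - sum(si^2)/s_total^2)
= (17/16) * (1 - 36.61/96.88)
alpha = 0.661

0.661


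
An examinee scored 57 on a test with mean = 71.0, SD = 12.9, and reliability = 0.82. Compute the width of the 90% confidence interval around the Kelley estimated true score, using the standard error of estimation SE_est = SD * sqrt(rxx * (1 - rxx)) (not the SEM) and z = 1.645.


True score estimate = 0.82*57 + 0.18*71.0 = 59.52
SE_est = SD * sqrt(rxx * (1 - rxx)) = 12.9 * sqrt(0.82 * 0.18) = 12.9 * sqrt(0.1476) = 4.956018
CI = T_est +/- z * SE_est, so width = 2 * z * SE_est = 2 * 1.645 * 4.956018
Width = 16.3053

16.3053


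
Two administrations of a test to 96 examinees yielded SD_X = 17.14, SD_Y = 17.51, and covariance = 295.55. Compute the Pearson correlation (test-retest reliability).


r = cov(X,Y) / (SD_X * SD_Y)
r = 295.55 / (17.14 * 17.51)
r = 295.55 / 300.1214
r = 0.9848

0.9848


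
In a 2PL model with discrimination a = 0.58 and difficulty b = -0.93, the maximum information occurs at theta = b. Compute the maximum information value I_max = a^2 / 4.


For 2PL, max info at theta = b = -0.93
I_max = a^2 / 4 = 0.58^2 / 4
= 0.3364 / 4
I_max = 0.0841

0.0841


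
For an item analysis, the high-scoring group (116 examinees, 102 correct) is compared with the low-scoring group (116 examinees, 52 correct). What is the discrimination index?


p_upper = 102/116 = 0.8793
p_lower = 52/116 = 0.4483
D = 0.8793 - 0.4483 = 0.431

0.431


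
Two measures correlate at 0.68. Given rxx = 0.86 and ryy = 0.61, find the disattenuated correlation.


r_corrected = rxy / sqrt(rxx * ryy)
= 0.68 / sqrt(0.86 * 0.61)
= 0.68 / sqrt(0.5246)
= 0.68 / 0.724293
r_corrected = 0.9388

0.9388


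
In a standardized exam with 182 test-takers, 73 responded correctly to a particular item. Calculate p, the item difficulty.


Item difficulty p = number correct / total examinees
p = 73 / 182
p = 0.4011

0.4011


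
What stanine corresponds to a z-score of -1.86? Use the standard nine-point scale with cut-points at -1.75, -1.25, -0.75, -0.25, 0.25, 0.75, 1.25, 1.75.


Stanine boundaries: [-1.75, -1.25, -0.75, -0.25, 0.25, 0.75, 1.25, 1.75]
z = -1.86
Check each boundary:
  z < -1.75
  z < -1.25
  z < -0.75
  z < -0.25
  z < 0.25
  z < 0.75
  z < 1.25
  z < 1.75
Highest qualifying boundary gives stanine = 1

1


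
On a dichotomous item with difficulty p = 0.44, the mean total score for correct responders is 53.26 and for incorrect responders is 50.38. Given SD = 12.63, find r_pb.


q = 1 - p = 0.56
rpb = ((M1 - M0) / SD) * sqrt(p * q)
rpb = ((53.26 - 50.38) / 12.63) * sqrt(0.44 * 0.56)
rpb = 0.1132

0.1132


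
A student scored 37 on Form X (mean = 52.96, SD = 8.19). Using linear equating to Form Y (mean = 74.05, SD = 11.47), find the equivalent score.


slope = SD_Y / SD_X = 11.47 / 8.19 ~ 1.4005
intercept = mean_Y - slope * mean_X = 74.05 - (11.47 / 8.19) * 52.96 ~ -0.1199
Y = slope * X + intercept. To avoid rounding drift from the rounded slope/intercept, evaluate the equivalent form Y = mean_Y + SD_Y * (X - mean_X) / SD_X at full precision:
Y = 74.05 + 11.47 * (37 - 52.96) / 8.19
Y = 74.05 - 11.47 * 15.96 / 8.19
Y = 74.05 - 183.0612 / 8.19
Y = 74.05 - 22.3518
Y = 51.6982

51.6982


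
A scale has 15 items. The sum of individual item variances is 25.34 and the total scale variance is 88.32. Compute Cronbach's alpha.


alpha = (k/(k-1)) * (1 - sum(si^2)/s_total^2)
= (15/14) * (1 - 25.34/88.32)
alpha = 0.764

0.764


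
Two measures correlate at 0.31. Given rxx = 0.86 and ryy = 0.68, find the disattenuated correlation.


r_corrected = rxy / sqrt(rxx * ryy)
= 0.31 / sqrt(0.86 * 0.68)
= 0.31 / sqrt(0.5848)
= 0.31 / 0.764722
r_corrected = 0.4054

0.4054


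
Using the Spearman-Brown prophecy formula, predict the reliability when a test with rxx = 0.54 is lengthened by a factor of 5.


r_new = (n * rxx) / (1 + (n-1) * rxx)
r_new = (5 * 0.54) / (1 + 4 * 0.54)
r_new = 2.7 / 3.16
r_new = 0.8544

0.8544


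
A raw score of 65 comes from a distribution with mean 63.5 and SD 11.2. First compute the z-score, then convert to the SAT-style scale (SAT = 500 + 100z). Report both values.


z = (X - mean) / SD = (65 - 63.5) / 11.2
z = 1.5 / 11.2
z = 0.1339
SAT-scale = SAT = 500 + 100z
Carry z at full precision (z = 1.5 / 11.2) into the conversion:
SAT-scale = 500 + 100 * (1.5 / 11.2) = 500 + 150 / 11.2
SAT-scale = 500 + 13.3929
SAT-scale = 513.3929

513.3929
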